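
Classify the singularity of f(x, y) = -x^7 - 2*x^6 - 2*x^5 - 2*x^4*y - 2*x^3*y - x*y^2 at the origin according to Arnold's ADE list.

D_6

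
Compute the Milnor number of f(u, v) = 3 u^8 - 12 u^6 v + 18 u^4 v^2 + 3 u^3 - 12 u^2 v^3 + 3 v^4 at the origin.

The Hessian of f at 0 has rank 0. Corank 2; j^3 = 3*u^3 is a perfect cube, so E-series; the 4-jet and mu = 6 give E_6.

6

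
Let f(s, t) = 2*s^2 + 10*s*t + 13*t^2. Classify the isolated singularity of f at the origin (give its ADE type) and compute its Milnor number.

The Hessian of f at 0 has rank 2. Corank 0: nondegenerate Morse point, so A_1.

Type A1, Milnor number mu = 1.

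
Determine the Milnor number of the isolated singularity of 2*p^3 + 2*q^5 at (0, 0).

The Hessian of f at 0 is [[0, 0], [0, 0]] with rank 0, so corank 2. A Groebner basis of the Jacobian ideal J(f) in C{p,q} is {q^4, p^2}; counting standard monomials gives mu = 8. Corank 2; j^3 = 2*p^3 is a perfect cube, so E-series; the 5-jet and mu = 8 give E_8.

8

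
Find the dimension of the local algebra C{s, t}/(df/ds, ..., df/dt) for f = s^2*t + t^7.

8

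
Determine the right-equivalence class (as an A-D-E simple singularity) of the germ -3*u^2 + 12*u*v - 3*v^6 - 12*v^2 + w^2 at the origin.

A_{5}

The Hessian of f at 0 is [[-6, 12, 0], [12, -24, 0], [0, 0, 2]] with rank 2, so corank 1. A Groebner basis of the Jacobian ideal J(f) in C{u,v,w} is {v^5, u - 2*v, w}; counting standard monomials gives mu = 5. Corank 1: A-series; mu = 5 gives A_5.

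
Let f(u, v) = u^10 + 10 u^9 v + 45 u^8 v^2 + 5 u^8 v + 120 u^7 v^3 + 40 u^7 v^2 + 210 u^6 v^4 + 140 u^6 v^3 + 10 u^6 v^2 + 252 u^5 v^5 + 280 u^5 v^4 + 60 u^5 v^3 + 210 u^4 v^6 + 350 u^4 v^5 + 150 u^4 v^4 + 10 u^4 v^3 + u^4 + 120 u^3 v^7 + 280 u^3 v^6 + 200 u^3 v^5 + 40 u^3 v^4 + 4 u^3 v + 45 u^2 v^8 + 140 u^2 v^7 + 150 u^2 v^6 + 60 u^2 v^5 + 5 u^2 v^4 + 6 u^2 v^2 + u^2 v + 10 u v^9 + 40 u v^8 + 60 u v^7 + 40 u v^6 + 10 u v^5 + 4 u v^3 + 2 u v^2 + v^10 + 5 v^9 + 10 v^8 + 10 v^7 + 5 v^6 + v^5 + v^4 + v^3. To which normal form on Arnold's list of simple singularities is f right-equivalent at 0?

The Hessian of f at 0 is [[0, 0], [0, 0]] with rank 0, so corank 2. A Groebner basis of the Jacobian ideal J(f) in C{u,v} is {u^2/5 + v^4 - v^2/5, u^3 + v^3, u*v + v^2}; counting standard monomials gives mu = 6. Corank 2; j^3 = v*(u + v)^2 has shape L^2 M (L != M), so D-series; mu = 6 gives D_6.

D_6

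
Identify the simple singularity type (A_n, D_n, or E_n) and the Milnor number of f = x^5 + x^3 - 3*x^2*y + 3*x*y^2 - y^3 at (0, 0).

Type E_8, Milnor number mu = 8.

The Hessian of f at 0 is [[0, 0], [0, 0]] with rank 0, so corank 2. A Groebner basis of the Jacobian ideal J(f) in C{x,y} is {y^5, x*y^3 - 3*y^4/4, x^2 - 2*x*y + y^2}; counting standard monomials gives mu = 8. Corank 2; j^3 = (x - y)^3 is a perfect cube, so E-series; the 5-jet and mu = 8 give E_8.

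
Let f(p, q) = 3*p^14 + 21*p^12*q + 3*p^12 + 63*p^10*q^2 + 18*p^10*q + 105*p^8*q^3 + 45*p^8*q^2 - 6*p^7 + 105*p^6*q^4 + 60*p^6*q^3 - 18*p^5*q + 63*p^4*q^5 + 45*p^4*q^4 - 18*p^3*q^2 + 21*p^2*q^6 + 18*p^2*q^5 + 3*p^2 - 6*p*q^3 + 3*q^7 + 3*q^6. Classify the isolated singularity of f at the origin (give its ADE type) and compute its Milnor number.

Type A6, Milnor number mu = 6.

The Hessian of f at 0 has rank 1. Corank 1: A-series; mu = 6 gives A_6.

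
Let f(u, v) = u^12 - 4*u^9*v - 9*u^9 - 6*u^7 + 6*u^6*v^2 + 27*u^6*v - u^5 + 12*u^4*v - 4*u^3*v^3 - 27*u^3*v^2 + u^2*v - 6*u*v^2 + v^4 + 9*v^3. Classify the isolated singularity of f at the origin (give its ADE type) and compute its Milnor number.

Type D_5, Milnor number mu = 5.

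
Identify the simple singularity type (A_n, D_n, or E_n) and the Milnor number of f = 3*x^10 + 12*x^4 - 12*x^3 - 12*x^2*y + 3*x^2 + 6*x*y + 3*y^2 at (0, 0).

Type A9, Milnor number mu = 9.

The Hessian of f at 0 has rank 1. Corank 1: A-series; mu = 9 gives A_9.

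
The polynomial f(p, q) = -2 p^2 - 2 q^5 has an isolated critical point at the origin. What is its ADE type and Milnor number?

Type A_{4}, Milnor number mu = 4.

The Hessian of f at 0 has rank 1. Corank 1: A-series; mu = 4 gives A_4.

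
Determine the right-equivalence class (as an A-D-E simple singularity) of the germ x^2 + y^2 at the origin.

The Hessian of f at 0 has rank 2. Corank 0: nondegenerate Morse point, so A_1.

A_{1}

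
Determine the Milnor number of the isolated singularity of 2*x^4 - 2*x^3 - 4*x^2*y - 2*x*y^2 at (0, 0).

The Hessian of f at 0 is [[0, 0], [0, 0]] with rank 0, so corank 2. A Groebner basis of the Jacobian ideal J(f) in C{x,y} is {x*y^2 - x*y/4 - y^2/4, x*y/4 + y^3 + y^2/4, x^2 + x*y}; counting standard monomials gives mu = 5. Corank 2; j^3 = -2*x*(x + y)^2 has shape L^2 M (L != M), so D-series; mu = 5 gives D_5.

5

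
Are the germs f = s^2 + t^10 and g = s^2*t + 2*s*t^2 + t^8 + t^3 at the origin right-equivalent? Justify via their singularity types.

The Hessian of f at 0 has rank 1. Corank 1: A-series; mu = 9 gives A_9. The Hessian of g at 0 has rank 0. Corank 2; j^3 = t*(s + t)^2 has shape L^2 M (L != M), so D-series; mu = 9 gives D_9. f is A_9 but g is D_9, hence not right-equivalent.

No.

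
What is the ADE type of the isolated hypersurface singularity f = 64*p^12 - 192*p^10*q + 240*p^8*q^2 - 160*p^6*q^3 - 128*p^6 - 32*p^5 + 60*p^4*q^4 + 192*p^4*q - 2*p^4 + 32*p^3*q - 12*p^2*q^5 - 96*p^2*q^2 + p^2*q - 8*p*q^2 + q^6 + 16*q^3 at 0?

The Hessian of f at 0 is [[0, 0], [0, 0]] with rank 0, so corank 2. A Groebner basis of the Jacobian ideal J(f) in C{p,q} is {40*p^2/393219 - 3670019*p*q/3221250048 + q^4 - 1048579*q^3/25166016 + 786433*q^2/268437504, p^3 + 16384*p^2/131073 - 262141*p*q/524292 + 32*q^3/131073 - q^2/43691, p^2*q + p*q/8 - q^2/2, -1024*p^2/393219 + p*q^2 + 1048579*p*q/25166016 - 524294*q^3/393219 - 262145*q^2/2097168}; counting standard monomials gives mu = 7. Corank 2; j^3 = q*(p - 4*q)^2 has shape L^2 M (L != M), so D-series; mu = 7 gives D_7.

D_7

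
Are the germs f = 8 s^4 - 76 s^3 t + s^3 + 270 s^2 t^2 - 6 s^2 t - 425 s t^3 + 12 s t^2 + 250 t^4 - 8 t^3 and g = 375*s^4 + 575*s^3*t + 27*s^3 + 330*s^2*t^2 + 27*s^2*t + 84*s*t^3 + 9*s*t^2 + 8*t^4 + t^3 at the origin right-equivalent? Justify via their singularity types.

Yes.

The Hessian of f at 0 has rank 0. Corank 2; j^3 = (s - 2*t)^3 is a perfect cube, so E-series; the 4-jet and mu = 7 give E_7. The Hessian of g at 0 has rank 0. Corank 2; j^3 = (3*s + t)^3 is a perfect cube, so E-series; the 4-jet and mu = 7 give E_7. Both have type E_7, hence right-equivalent.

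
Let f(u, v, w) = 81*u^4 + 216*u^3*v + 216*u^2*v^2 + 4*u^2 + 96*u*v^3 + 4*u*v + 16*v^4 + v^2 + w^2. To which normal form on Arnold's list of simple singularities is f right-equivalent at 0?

A_3

The Hessian of f at 0 has rank 2. Corank 1: A-series; mu = 3 gives A_3.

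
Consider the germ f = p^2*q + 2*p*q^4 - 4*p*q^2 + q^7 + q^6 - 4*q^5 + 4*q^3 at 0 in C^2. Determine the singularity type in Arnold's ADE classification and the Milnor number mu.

The Hessian of f at 0 has rank 0. Corank 2; j^3 = q*(p - 2*q)^2 has shape L^2 M (L != M), so D-series; mu = 7 gives D_7.

Type D_{7}, Milnor number mu = 7.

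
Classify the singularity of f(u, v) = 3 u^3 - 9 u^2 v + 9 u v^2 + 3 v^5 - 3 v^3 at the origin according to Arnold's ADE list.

E8

The Hessian of f at 0 has rank 0. Corank 2; j^3 = 3*(u - v)^3 is a perfect cube, so E-series; the 5-jet and mu = 8 give E_8.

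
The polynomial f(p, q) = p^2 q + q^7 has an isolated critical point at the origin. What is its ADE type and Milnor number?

Type D_{8}, Milnor number mu = 8.

The Hessian of f at 0 has rank 0. Corank 2; j^3 = p^2*q has shape L^2 M (L != M), so D-series; mu = 8 gives D_8.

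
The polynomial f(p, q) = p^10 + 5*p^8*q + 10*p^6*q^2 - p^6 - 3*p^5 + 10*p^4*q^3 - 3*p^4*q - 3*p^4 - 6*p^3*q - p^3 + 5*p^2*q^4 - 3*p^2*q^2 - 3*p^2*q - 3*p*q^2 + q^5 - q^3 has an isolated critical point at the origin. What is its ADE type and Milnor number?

Type E8, Milnor number mu = 8.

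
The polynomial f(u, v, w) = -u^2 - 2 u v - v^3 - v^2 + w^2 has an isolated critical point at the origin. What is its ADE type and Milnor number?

Type A_2, Milnor number mu = 2.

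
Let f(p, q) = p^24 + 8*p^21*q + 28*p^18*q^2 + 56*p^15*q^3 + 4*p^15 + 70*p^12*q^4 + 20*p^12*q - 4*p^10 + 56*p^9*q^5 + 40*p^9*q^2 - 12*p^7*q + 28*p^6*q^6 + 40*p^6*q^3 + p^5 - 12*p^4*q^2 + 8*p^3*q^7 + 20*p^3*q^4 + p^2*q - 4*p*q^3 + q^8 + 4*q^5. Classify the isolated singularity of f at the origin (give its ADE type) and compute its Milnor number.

Type D_9, Milnor number mu = 9.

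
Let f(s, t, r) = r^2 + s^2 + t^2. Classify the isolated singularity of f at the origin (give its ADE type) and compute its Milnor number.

The Hessian of f at 0 has rank 3. Corank 0: nondegenerate Morse point, so A_1.

Type A_{1}, Milnor number mu = 1.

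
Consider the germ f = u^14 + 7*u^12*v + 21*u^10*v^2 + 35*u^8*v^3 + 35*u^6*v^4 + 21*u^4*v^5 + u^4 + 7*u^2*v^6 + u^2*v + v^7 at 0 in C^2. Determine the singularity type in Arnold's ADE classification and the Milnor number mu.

Type D_8, Milnor number mu = 8.

The Hessian of f at 0 has rank 0. Corank 2; j^3 = u^2*v has shape L^2 M (L != M), so D-series; mu = 8 gives D_8.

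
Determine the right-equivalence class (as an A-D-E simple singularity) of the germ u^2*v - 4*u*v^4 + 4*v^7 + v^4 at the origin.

D_{5}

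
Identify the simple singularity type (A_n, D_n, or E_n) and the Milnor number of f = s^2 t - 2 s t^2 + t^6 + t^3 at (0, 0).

The Hessian of f at 0 is [[0, 0], [0, 0]] with rank 0, so corank 2. A Groebner basis of the Jacobian ideal J(f) in C{s,t} is {s^2/6 + t^5 - t^2/6, s^3 - t^3, s*t - t^2}; counting standard monomials gives mu = 7. Corank 2; j^3 = t*(s - t)^2 has shape L^2 M (L != M), so D-series; mu = 7 gives D_7.

Type D_7, Milnor number mu = 7.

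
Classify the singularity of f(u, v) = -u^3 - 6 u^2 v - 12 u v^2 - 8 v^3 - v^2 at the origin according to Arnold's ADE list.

A_2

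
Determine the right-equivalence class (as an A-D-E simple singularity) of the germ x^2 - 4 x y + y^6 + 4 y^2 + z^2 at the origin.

A5

The Hessian of f at 0 has rank 2. Corank 1: A-series; mu = 5 gives A_5.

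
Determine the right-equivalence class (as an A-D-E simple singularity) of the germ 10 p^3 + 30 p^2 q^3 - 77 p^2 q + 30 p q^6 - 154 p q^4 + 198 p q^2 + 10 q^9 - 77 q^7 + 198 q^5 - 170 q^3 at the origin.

D_{4}

The Hessian of f at 0 has rank 0. Corank 2; j^3 = (2*p - 5*q)*(5*p^2 - 26*p*q + 34*q^2) splits into three distinct lines over C (the quadratic factor has nonzero discriminant), so D_4.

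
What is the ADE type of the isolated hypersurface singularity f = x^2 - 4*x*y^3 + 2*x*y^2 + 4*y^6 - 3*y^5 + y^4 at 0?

A_{4}

The Hessian of f at 0 has rank 1. Corank 1: A-series; mu = 4 gives A_4.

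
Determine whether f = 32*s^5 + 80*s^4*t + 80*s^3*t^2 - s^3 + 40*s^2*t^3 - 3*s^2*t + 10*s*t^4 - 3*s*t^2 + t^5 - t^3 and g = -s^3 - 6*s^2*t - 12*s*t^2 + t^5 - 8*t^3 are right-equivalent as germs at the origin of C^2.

The Hessian of f at 0 has rank 0. Corank 2; j^3 = -(s + t)^3 is a perfect cube, so E-series; the 5-jet and mu = 8 give E_8. The Hessian of g at 0 has rank 0. Corank 2; j^3 = -(s + 2*t)^3 is a perfect cube, so E-series; the 5-jet and mu = 8 give E_8. Both have type E_8, hence right-equivalent.

Yes.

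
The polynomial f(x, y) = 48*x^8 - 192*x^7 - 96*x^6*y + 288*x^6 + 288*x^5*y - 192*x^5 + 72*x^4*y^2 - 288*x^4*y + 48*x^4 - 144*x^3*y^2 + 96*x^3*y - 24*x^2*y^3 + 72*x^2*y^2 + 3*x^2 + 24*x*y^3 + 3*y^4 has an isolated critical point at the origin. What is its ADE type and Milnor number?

The Hessian of f at 0 has rank 1. Corank 1: A-series; mu = 3 gives A_3.

Type A_3, Milnor number mu = 3.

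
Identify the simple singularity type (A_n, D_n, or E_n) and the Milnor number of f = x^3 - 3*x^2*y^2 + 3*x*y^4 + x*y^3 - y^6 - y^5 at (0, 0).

Type E_7, Milnor number mu = 7.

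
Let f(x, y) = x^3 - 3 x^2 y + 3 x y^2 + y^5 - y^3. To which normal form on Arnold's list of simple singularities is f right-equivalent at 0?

The Hessian of f at 0 has rank 0. Corank 2; j^3 = (x - y)^3 is a perfect cube, so E-series; the 5-jet and mu = 8 give E_8.

E8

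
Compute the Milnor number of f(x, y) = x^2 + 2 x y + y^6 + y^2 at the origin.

5

The Hessian of f at 0 has rank 1. Corank 1: A-series; mu = 5 gives A_5.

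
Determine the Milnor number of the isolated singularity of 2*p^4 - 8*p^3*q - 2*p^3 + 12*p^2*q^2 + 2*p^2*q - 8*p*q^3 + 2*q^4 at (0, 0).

The Hessian of f at 0 has rank 0. Corank 2; j^3 = -2*p^2*(p - q) has shape L^2 M (L != M), so D-series; mu = 5 gives D_5.

5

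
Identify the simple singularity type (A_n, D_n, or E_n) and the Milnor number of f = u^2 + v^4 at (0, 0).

The Hessian of f at 0 has rank 1. Corank 1: A-series; mu = 3 gives A_3.

Type A3, Milnor number mu = 3.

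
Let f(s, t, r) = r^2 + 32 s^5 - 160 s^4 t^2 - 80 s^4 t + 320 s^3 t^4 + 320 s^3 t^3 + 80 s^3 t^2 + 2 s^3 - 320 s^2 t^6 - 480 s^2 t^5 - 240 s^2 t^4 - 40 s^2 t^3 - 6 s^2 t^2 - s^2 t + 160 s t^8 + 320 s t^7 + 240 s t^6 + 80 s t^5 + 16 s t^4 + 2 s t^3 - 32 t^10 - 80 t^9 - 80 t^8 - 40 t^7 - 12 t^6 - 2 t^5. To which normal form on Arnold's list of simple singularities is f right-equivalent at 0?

D_{6}

The Hessian of f at 0 is [[0, 0, 0], [0, 0, 0], [0, 0, 2]] with rank 1, so corank 2. A Groebner basis of the Jacobian ideal J(f) in C{s,t,r} is {s^3, s^2*t, s^2/4 + s*t^2, 5*s^2/2 - s*t + t^3, r}; counting standard monomials gives mu = 6. Corank 2; j^3 = s^2*(2*s - t) has shape L^2 M (L != M), so D-series; mu = 6 gives D_6.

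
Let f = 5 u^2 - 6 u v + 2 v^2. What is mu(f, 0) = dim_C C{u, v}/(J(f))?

1

The Hessian of f at 0 is [[10, -6], [-6, 4]] with rank 2, so corank 0. A Groebner basis of the Jacobian ideal J(f) in C{u,v} is {u, v}; counting standard monomials gives mu = 1. Corank 0: nondegenerate Morse point, so A_1.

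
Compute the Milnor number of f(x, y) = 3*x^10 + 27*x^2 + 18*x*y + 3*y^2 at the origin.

9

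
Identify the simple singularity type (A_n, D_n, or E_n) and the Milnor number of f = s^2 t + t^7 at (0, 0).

Type D_8, Milnor number mu = 8.

The Hessian of f at 0 has rank 0. Corank 2; j^3 = s^2*t has shape L^2 M (L != M), so D-series; mu = 8 gives D_8.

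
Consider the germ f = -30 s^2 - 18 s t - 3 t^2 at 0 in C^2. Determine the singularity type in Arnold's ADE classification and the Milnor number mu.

The Hessian of f at 0 is [[-60, -18], [-18, -6]] with rank 2, so corank 0. A Groebner basis of the Jacobian ideal J(f) in C{s,t} is {s, t}; counting standard monomials gives mu = 1. Corank 0: nondegenerate Morse point, so A_1.

Type A1, Milnor number mu = 1.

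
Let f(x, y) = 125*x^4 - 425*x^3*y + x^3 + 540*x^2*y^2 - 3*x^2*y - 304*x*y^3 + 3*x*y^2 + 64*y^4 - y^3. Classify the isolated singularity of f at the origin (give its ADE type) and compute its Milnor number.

The Hessian of f at 0 is [[0, 0], [0, 0]] with rank 0, so corank 2. A Groebner basis of the Jacobian ideal J(f) in C{x,y} is {3*x^2/25 - 6*x*y/25 + y^4 + y^3/25 + 3*y^2/25, x^3 + 27*x^2/25 - 54*x*y/25 - 16*y^3/25 + 27*y^2/25, x^2*y + 19*x^2/25 - 38*x*y/25 - 56*y^3/75 + 19*y^2/25, 2*x^2/5 + x*y^2 - 4*x*y/5 - 13*y^3/15 + 2*y^2/5}; counting standard monomials gives mu = 7. Corank 2; j^3 = (x - y)^3 is a perfect cube, so E-series; the 4-jet and mu = 7 give E_7.

Type E_7, Milnor number mu = 7.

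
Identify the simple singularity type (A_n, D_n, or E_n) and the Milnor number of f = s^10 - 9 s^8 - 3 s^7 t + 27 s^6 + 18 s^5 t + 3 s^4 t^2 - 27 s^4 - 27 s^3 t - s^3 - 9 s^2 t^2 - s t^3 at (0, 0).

The Hessian of f at 0 is [[0, 0], [0, 0]] with rank 0, so corank 2. A Groebner basis of the Jacobian ideal J(f) in C{s,t} is {s^2/3 + t^4 + t^3/9, s^3, s^2*t - s^2/9 - t^3/27, 2*s^2/3 + s*t^2 + 2*t^3/9}; counting standard monomials gives mu = 7. Corank 2; j^3 = -s^3 is a perfect cube, so E-series; the 4-jet and mu = 7 give E_7.

Type E_{7}, Milnor number mu = 7.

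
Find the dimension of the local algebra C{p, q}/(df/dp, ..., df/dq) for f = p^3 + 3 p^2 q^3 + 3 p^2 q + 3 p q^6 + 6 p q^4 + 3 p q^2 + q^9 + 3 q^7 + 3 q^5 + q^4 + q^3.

6

The Hessian of f at 0 has rank 0. Corank 2; j^3 = (p + q)^3 is a perfect cube, so E-series; the 4-jet and mu = 6 give E_6.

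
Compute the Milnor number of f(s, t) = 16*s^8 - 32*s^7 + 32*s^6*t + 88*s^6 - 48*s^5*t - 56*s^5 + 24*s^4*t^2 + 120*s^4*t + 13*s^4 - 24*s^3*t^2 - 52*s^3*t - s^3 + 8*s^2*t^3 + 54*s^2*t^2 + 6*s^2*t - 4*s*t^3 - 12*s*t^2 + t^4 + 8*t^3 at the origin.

6

The Hessian of f at 0 is [[0, 0], [0, 0]] with rank 0, so corank 2. A Groebner basis of the Jacobian ideal J(f) in C{s,t} is {s^3 + 3*s^2/8 - 3*s*t/2 + 3*t^2/2, s^2*t + s^2/4 - s*t + t^2, 5*s^2/32 + s*t^2 - 5*s*t/8 + 5*t^2/8, 3*s^2/32 - 3*s*t/8 + t^3 + 3*t^2/8}; counting standard monomials gives mu = 6. Corank 2; j^3 = -(s - 2*t)^3 is a perfect cube, so E-series; the 4-jet and mu = 6 give E_6.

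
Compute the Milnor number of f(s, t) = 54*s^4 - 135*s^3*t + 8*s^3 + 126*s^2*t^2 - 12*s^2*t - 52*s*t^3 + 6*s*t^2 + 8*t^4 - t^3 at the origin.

The Hessian of f at 0 is [[0, 0], [0, 0]] with rank 0, so corank 2. A Groebner basis of the Jacobian ideal J(f) in C{s,t} is {256*s^2/3 - 256*s*t/3 + t^4 - 8*t^3/9 + 64*t^2/3, s^3 + 28*s^2/3 - 28*s*t/3 - 2*t^3/9 + 7*t^2/3, s^2*t + 104*s^2/9 - 104*s*t/9 - 10*t^3/27 + 26*t^2/9, 32*s^2/3 + s*t^2 - 32*s*t/3 - 11*t^3/18 + 8*t^2/3}; counting standard monomials gives mu = 7. Corank 2; j^3 = (2*s - t)^3 is a perfect cube, so E-series; the 4-jet and mu = 7 give E_7.

7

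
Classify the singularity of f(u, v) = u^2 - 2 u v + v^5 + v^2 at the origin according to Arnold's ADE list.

A_{4}

The Hessian of f at 0 has rank 1. Corank 1: A-series; mu = 4 gives A_4.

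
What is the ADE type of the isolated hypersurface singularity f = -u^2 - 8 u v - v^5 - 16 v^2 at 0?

A_{4}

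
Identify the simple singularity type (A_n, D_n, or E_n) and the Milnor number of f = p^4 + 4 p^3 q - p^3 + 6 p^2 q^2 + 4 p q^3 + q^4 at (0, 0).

Type E_6, Milnor number mu = 6.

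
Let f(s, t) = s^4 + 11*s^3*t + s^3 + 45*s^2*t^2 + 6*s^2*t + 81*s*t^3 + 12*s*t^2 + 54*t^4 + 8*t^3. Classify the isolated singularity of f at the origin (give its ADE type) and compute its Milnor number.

The Hessian of f at 0 is [[0, 0], [0, 0]] with rank 0, so corank 2. A Groebner basis of the Jacobian ideal J(f) in C{s,t} is {3*s^2 + 12*s*t + t^4 + t^3 + 12*t^2, s^3 + 30*s^2 + 120*s*t + 18*t^3 + 120*t^2, s^2*t - 9*s^2 - 36*s*t - 7*t^3 - 36*t^2, 2*s^2 + s*t^2 + 8*s*t + 8*t^3/3 + 8*t^2}; counting standard monomials gives mu = 7. Corank 2; j^3 = (s + 2*t)^3 is a perfect cube, so E-series; the 4-jet and mu = 7 give E_7.

Type E_7, Milnor number mu = 7.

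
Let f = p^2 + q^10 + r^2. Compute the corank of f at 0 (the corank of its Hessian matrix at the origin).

1

The Hessian at 0 is [[2, 0, 0], [0, 0, 0], [0, 0, 2]] of rank 2; hence corank 1.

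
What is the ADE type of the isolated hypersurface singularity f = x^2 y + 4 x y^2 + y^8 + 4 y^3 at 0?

The Hessian of f at 0 has rank 0. Corank 2; j^3 = y*(x + 2*y)^2 has shape L^2 M (L != M), so D-series; mu = 9 gives D_9.

D9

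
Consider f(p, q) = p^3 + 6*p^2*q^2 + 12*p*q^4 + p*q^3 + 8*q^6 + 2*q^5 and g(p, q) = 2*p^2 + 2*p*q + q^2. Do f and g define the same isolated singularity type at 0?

No.

The Hessian of f at 0 is [[0, 0], [0, 0]] with rank 0, so corank 2. A Groebner basis of the Jacobian ideal J(f) in C{p,q} is {-p^2/4 + q^4 - q^3/12, p^3, p^2*q + p^2/12 + q^3/36, p^2/2 + p*q^2 + q^3/6}; counting standard monomials gives mu = 7. Corank 2; j^3 = p^3 is a perfect cube, so E-series; the 4-jet and mu = 7 give E_7. The Hessian of g at 0 is [[4, 2], [2, 2]] with rank 2, so corank 0. A Groebner basis of the Jacobian ideal J(g) in C{p,q} is {p, q}; counting standard monomials gives mu = 1. Corank 0: nondegenerate Morse point, so A_1. f is E_7 but g is A_1, hence not right-equivalent.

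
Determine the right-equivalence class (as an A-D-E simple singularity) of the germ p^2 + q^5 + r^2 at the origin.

A4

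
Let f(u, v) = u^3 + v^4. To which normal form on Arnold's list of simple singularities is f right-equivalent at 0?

E_{6}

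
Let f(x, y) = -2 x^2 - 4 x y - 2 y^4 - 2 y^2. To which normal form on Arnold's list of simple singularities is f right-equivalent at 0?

A3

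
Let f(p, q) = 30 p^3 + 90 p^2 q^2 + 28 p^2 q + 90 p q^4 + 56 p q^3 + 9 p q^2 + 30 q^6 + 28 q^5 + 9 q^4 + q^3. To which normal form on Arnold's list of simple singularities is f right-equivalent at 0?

D_4

The Hessian of f at 0 is [[0, 0], [0, 0]] with rank 0, so corank 2. A Groebner basis of the Jacobian ideal J(f) in C{p,q} is {q^3, p^2 - 3*q^2/26, p*q + 9*q^2/26}; counting standard monomials gives mu = 4. Corank 2; j^3 = (3*p + q)*(10*p^2 + 6*p*q + q^2) splits into three distinct lines over C (the quadratic factor has nonzero discriminant), so D_4.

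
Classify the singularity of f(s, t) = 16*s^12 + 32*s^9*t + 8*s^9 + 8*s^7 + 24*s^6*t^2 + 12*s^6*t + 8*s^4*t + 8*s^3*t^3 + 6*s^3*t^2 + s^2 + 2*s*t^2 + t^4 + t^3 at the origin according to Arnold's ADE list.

The Hessian of f at 0 is [[2, 0], [0, 0]] with rank 1, so corank 1. A Groebner basis of the Jacobian ideal J(f) in C{s,t} is {t^2, s}; counting standard monomials gives mu = 2. Corank 1: A-series; mu = 2 gives A_2.

A_{2}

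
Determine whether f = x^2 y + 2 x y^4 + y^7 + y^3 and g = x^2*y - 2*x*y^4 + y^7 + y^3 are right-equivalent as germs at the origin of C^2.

Yes.

The Hessian of f at 0 has rank 0. Corank 2; j^3 = y*(x^2 + y^2) splits into three distinct lines over C (the quadratic factor has nonzero discriminant), so D_4. The Hessian of g at 0 has rank 0. Corank 2; j^3 = y*(x^2 + y^2) splits into three distinct lines over C (the quadratic factor has nonzero discriminant), so D_4. Both have type D_4, hence right-equivalent.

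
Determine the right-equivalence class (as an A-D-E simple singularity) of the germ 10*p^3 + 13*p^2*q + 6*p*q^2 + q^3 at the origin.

The Hessian of f at 0 has rank 0. Corank 2; j^3 = (2*p + q)*(5*p^2 + 4*p*q + q^2) splits into three distinct lines over C (the quadratic factor has nonzero discriminant), so D_4.

D4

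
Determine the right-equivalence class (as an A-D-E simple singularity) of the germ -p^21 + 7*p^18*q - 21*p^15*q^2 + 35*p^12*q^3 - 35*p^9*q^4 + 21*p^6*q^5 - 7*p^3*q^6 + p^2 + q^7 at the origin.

The Hessian of f at 0 has rank 1. Corank 1: A-series; mu = 6 gives A_6.

A_6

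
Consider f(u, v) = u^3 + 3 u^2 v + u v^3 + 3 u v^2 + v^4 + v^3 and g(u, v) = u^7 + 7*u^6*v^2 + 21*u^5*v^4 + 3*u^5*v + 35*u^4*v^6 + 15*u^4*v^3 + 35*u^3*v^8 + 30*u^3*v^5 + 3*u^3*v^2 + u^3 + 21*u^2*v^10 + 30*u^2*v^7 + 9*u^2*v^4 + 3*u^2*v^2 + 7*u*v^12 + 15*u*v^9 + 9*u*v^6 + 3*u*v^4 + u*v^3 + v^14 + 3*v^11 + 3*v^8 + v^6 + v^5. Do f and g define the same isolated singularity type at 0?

Yes.

The Hessian of f at 0 has rank 0. Corank 2; j^3 = (u + v)^3 is a perfect cube, so E-series; the 4-jet and mu = 7 give E_7. The Hessian of g at 0 has rank 0. Corank 2; j^3 = u^3 is a perfect cube, so E-series; the 4-jet and mu = 7 give E_7. Both have type E_7, hence right-equivalent.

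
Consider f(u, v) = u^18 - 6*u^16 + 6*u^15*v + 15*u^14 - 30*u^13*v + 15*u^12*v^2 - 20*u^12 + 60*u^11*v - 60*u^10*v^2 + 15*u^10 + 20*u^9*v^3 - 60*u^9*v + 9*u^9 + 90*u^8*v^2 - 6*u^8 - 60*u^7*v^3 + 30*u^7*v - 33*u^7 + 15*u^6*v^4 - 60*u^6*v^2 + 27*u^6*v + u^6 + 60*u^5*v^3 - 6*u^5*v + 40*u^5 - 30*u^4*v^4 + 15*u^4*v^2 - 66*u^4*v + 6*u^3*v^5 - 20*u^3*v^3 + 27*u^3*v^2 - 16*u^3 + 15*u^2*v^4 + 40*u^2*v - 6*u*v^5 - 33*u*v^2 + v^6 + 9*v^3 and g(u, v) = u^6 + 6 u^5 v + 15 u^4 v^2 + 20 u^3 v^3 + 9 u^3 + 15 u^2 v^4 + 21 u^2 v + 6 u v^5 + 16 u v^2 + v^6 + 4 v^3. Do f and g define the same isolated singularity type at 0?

The Hessian of f at 0 has rank 0. Corank 2; j^3 = -(u - v)*(4*u - 3*v)^2 has shape L^2 M (L != M), so D-series; mu = 7 gives D_7. The Hessian of g at 0 has rank 0. Corank 2; j^3 = (u + v)*(3*u + 2*v)^2 has shape L^2 M (L != M), so D-series; mu = 7 gives D_7. Both have type D_7, hence right-equivalent.

Yes.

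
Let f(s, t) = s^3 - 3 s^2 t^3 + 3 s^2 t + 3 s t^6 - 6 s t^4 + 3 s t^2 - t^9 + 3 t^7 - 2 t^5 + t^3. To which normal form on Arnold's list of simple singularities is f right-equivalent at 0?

The Hessian of f at 0 is [[0, 0], [0, 0]] with rank 0, so corank 2. A Groebner basis of the Jacobian ideal J(f) in C{s,t} is {-s^2/2 + s*t^3 - s*t - t^2/2, t^4, s^3 - 3*s*t^2 - 2*t^3, s^2*t + 2*s*t^2 + t^3}; counting standard monomials gives mu = 8. Corank 2; j^3 = (s + t)^3 is a perfect cube, so E-series; the 5-jet and mu = 8 give E_8.

E8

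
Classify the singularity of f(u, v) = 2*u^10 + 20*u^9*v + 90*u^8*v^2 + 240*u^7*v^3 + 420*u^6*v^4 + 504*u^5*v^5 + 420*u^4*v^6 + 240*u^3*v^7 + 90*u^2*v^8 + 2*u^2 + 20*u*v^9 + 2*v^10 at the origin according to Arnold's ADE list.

The Hessian of f at 0 has rank 1. Corank 1: A-series; mu = 9 gives A_9.

A_9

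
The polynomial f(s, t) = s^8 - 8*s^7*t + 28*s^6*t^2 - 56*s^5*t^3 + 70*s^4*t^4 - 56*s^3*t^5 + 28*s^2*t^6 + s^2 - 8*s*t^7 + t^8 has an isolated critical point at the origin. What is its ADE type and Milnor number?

Type A_{7}, Milnor number mu = 7.

The Hessian of f at 0 has rank 1. Corank 1: A-series; mu = 7 gives A_7.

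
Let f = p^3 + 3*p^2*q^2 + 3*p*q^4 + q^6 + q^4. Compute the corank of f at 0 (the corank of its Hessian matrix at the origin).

2

Hessian at 0 has rank 0.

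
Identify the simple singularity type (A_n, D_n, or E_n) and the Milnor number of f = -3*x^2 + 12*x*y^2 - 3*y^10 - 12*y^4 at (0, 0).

Type A_9, Milnor number mu = 9.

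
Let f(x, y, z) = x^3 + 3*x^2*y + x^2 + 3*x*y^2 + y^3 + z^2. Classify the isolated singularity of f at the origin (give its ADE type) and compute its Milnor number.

The Hessian of f at 0 is [[2, 0, 0], [0, 0, 0], [0, 0, 2]] with rank 2, so corank 1. A Groebner basis of the Jacobian ideal J(f) in C{x,y,z} is {y^2, x, z}; counting standard monomials gives mu = 2. Corank 1: A-series; mu = 2 gives A_2.

Type A_2, Milnor number mu = 2.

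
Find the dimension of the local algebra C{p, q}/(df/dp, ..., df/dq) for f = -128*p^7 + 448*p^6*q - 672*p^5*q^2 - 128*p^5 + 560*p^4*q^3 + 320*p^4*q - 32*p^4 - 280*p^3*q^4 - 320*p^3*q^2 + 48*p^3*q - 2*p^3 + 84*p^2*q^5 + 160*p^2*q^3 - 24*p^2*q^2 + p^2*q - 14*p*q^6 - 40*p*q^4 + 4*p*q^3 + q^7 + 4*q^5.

The Hessian of f at 0 is [[0, 0], [0, 0]] with rank 0, so corank 2. A Groebner basis of the Jacobian ideal J(f) in C{p,q} is {-135*p^2/344 + p*q^3 + 491*p*q^2/172 - 313*p*q/688 - 313*q^3/344, -103*p^2/86 + 833*p*q^2/86 - 249*p*q/172 + q^4 - 249*q^3/86, p^3 + 8*p^2/43 - 48*p*q^2/43 + 8*p*q/43 + 16*q^3/43, p^2*q + 7*p^2/172 - 107*p*q^2/86 + 57*p*q/344 + 57*q^3/172}; counting standard monomials gives mu = 8. Corank 2; j^3 = -p^2*(2*p - q) has shape L^2 M (L != M), so D-series; mu = 8 gives D_8.

8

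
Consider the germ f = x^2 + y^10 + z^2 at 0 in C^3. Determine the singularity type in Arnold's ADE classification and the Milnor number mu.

Type A9, Milnor number mu = 9.

The Hessian of f at 0 is [[2, 0, 0], [0, 0, 0], [0, 0, 2]] with rank 2, so corank 1. A Groebner basis of the Jacobian ideal J(f) in C{x,y,z} is {y^9, x, z}; counting standard monomials gives mu = 9. Corank 1: A-series; mu = 9 gives A_9.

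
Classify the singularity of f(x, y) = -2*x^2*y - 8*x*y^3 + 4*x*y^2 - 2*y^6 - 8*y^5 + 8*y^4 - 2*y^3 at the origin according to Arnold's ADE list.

The Hessian of f at 0 has rank 0. Corank 2; j^3 = -2*y*(x - y)^2 has shape L^2 M (L != M), so D-series; mu = 7 gives D_7.

D_7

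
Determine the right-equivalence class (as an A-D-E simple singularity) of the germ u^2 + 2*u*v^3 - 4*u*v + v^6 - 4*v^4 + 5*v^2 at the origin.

The Hessian of f at 0 has rank 2. Corank 0: nondegenerate Morse point, so A_1.

A1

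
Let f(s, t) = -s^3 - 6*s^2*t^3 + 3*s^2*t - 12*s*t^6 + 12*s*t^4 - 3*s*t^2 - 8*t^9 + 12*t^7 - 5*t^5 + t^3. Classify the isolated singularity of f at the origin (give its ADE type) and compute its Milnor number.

Type E8, Milnor number mu = 8.

The Hessian of f at 0 has rank 0. Corank 2; j^3 = -(s - t)^3 is a perfect cube, so E-series; the 5-jet and mu = 8 give E_8.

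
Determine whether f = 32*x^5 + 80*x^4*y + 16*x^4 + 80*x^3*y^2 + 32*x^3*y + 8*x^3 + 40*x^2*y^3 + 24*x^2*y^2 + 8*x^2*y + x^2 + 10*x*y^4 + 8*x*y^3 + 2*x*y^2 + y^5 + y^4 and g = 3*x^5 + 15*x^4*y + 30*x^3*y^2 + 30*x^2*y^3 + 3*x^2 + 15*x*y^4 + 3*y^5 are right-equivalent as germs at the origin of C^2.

Yes.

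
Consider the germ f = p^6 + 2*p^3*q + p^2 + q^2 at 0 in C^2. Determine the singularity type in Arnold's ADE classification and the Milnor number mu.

Type A_1, Milnor number mu = 1.

The Hessian of f at 0 is [[2, 0], [0, 2]] with rank 2, so corank 0. A Groebner basis of the Jacobian ideal J(f) in C{p,q} is {p, q}; counting standard monomials gives mu = 1. Corank 0: nondegenerate Morse point, so A_1.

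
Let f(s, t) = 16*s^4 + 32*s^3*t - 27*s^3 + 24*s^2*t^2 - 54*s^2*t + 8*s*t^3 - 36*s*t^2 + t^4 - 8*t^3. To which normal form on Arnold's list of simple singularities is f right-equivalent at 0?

The Hessian of f at 0 has rank 0. Corank 2; j^3 = -(3*s + 2*t)^3 is a perfect cube, so E-series; the 4-jet and mu = 6 give E_6.

E_6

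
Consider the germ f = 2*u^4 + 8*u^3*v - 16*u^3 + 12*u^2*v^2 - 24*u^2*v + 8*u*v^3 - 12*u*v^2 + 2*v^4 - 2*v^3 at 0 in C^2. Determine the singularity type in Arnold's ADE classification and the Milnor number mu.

The Hessian of f at 0 has rank 0. Corank 2; j^3 = -2*(2*u + v)^3 is a perfect cube, so E-series; the 4-jet and mu = 6 give E_6.

Type E_{6}, Milnor number mu = 6.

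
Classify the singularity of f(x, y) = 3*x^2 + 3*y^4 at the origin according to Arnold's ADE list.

A3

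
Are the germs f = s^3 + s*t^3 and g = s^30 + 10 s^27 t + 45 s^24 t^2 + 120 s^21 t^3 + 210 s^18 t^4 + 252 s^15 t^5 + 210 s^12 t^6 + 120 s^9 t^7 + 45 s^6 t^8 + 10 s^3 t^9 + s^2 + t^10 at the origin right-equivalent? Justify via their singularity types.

No.

The Hessian of f at 0 is [[0, 0], [0, 0]] with rank 0, so corank 2. A Groebner basis of the Jacobian ideal J(f) in C{s,t} is {s^3, s*t^2, 3*s^2 + t^3}; counting standard monomials gives mu = 7. Corank 2; j^3 = s^3 is a perfect cube, so E-series; the 4-jet and mu = 7 give E_7. The Hessian of g at 0 is [[2, 0], [0, 0]] with rank 1, so corank 1. A Groebner basis of the Jacobian ideal J(g) in C{s,t} is {t^9, s}; counting standard monomials gives mu = 9. Corank 1: A-series; mu = 9 gives A_9. f is E_7 but g is A_9, hence not right-equivalent.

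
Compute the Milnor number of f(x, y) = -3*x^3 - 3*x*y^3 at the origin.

7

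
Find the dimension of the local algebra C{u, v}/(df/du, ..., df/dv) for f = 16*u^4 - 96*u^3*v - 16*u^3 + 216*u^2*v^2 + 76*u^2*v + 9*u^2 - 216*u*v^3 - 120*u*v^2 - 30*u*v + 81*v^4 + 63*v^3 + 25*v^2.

2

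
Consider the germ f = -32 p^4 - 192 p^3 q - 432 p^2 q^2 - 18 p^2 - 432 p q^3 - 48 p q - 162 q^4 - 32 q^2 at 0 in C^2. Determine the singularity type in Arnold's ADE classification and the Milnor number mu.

The Hessian of f at 0 is [[-36, -48], [-48, -64]] with rank 1, so corank 1. A Groebner basis of the Jacobian ideal J(f) in C{p,q} is {q^3, p + 4*q/3}; counting standard monomials gives mu = 3. Corank 1: A-series; mu = 3 gives A_3.

Type A_3, Milnor number mu = 3.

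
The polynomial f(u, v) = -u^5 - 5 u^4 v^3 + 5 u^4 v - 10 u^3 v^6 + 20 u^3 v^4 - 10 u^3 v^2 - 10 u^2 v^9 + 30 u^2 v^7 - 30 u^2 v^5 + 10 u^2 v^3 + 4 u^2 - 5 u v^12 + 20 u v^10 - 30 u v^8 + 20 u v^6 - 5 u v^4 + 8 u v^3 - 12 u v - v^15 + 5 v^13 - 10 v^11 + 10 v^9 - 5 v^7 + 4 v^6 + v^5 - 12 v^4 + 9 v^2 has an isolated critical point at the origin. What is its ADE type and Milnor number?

Type A_4, Milnor number mu = 4.

The Hessian of f at 0 has rank 1. Corank 1: A-series; mu = 4 gives A_4.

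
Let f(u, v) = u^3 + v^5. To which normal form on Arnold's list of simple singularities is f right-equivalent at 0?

E_8

The Hessian of f at 0 has rank 0. Corank 2; j^3 = u^3 is a perfect cube, so E-series; the 5-jet and mu = 8 give E_8.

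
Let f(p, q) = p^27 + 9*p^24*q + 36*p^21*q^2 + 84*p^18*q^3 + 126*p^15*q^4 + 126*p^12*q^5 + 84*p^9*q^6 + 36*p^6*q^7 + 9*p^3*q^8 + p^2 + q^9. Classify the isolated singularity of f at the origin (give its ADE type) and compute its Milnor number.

The Hessian of f at 0 is [[2, 0], [0, 0]] with rank 1, so corank 1. A Groebner basis of the Jacobian ideal J(f) in C{p,q} is {q^8, p}; counting standard monomials gives mu = 8. Corank 1: A-series; mu = 8 gives A_8.

Type A_8, Milnor number mu = 8.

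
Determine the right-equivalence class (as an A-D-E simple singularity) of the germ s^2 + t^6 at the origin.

A_{5}

The Hessian of f at 0 is [[2, 0], [0, 0]] with rank 1, so corank 1. A Groebner basis of the Jacobian ideal J(f) in C{s,t} is {t^5, s}; counting standard monomials gives mu = 5. Corank 1: A-series; mu = 5 gives A_5.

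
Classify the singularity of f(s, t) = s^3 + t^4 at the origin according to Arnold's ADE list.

E_{6}

The Hessian of f at 0 has rank 0. Corank 2; j^3 = s^3 is a perfect cube, so E-series; the 4-jet and mu = 6 give E_6.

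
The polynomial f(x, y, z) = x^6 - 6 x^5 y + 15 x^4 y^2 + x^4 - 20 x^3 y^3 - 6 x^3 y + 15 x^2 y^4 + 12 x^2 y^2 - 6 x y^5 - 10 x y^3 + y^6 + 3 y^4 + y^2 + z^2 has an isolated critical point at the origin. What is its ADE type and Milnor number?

Type A_3, Milnor number mu = 3.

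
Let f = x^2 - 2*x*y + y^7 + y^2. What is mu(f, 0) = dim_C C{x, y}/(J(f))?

The Hessian of f at 0 is [[2, -2], [-2, 2]] with rank 1, so corank 1. A Groebner basis of the Jacobian ideal J(f) in C{x,y} is {y^6, x - y}; counting standard monomials gives mu = 6. Corank 1: A-series; mu = 6 gives A_6.

6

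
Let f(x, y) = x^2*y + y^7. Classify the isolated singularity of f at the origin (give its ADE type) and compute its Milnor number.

Type D8, Milnor number mu = 8.

The Hessian of f at 0 is [[0, 0], [0, 0]] with rank 0, so corank 2. A Groebner basis of the Jacobian ideal J(f) in C{x,y} is {x^2/7 + y^6, x^3, x*y}; counting standard monomials gives mu = 8. Corank 2; j^3 = x^2*y has shape L^2 M (L != M), so D-series; mu = 8 gives D_8.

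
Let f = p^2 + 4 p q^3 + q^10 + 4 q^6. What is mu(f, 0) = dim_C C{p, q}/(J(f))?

The Hessian of f at 0 has rank 1. Corank 1: A-series; mu = 9 gives A_9.

9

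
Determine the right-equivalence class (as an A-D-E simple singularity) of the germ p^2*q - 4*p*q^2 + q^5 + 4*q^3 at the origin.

D6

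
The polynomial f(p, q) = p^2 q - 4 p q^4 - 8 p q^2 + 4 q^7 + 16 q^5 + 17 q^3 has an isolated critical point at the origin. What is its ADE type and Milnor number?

The Hessian of f at 0 has rank 0. Corank 2; j^3 = q*(p^2 - 8*p*q + 17*q^2) splits into three distinct lines over C (the quadratic factor has nonzero discriminant), so D_4.

Type D_{4}, Milnor number mu = 4.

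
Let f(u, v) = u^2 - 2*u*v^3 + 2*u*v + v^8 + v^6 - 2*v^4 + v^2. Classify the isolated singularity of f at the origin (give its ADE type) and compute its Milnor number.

The Hessian of f at 0 is [[2, 2], [2, 2]] with rank 1, so corank 1. A Groebner basis of the Jacobian ideal J(f) in C{u,v} is {u^3 - 3*u*v^2 - 2*u - 2*v, u^2*v + 2*u*v^2 + u + v, -u + v^3 - v}; counting standard monomials gives mu = 7. Corank 1: A-series; mu = 7 gives A_7.

Type A_7, Milnor number mu = 7.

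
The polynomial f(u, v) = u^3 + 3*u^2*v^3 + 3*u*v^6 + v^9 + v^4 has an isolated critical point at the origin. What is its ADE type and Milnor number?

The Hessian of f at 0 has rank 0. Corank 2; j^3 = u^3 is a perfect cube, so E-series; the 4-jet and mu = 6 give E_6.

Type E_{6}, Milnor number mu = 6.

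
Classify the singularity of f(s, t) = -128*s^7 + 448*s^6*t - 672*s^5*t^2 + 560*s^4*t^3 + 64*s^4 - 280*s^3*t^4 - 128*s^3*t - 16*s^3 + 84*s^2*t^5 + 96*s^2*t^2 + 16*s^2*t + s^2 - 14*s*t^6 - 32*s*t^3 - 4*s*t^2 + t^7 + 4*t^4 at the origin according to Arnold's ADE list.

A_{6}

The Hessian of f at 0 has rank 1. Corank 1: A-series; mu = 6 gives A_6.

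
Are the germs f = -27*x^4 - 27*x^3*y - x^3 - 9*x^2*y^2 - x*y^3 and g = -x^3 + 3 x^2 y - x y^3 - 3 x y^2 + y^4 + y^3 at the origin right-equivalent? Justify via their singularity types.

Yes.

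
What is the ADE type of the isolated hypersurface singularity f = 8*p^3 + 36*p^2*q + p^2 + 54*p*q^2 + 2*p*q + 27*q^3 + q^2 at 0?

The Hessian of f at 0 has rank 1. Corank 1: A-series; mu = 2 gives A_2.

A_{2}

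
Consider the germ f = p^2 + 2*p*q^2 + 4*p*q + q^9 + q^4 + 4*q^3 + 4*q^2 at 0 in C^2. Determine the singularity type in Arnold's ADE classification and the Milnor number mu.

The Hessian of f at 0 has rank 1. Corank 1: A-series; mu = 8 gives A_8.

Type A8, Milnor number mu = 8.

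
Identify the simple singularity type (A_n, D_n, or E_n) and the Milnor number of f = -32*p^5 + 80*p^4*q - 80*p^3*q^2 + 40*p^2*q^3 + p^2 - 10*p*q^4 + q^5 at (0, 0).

Type A_{4}, Milnor number mu = 4.

The Hessian of f at 0 has rank 1. Corank 1: A-series; mu = 4 gives A_4.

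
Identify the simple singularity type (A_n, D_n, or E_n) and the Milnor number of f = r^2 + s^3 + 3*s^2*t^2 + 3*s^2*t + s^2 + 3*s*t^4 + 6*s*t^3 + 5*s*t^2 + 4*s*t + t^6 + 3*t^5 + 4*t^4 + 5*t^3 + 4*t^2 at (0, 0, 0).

Type A_2, Milnor number mu = 2.

The Hessian of f at 0 has rank 2. Corank 1: A-series; mu = 2 gives A_2.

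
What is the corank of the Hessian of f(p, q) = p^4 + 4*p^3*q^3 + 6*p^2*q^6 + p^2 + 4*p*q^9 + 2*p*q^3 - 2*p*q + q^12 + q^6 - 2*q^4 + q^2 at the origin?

1

The Hessian at 0 is [[2, -2], [-2, 2]] of rank 1; hence corank 1.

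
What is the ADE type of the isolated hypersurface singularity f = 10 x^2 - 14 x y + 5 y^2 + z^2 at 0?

A_1

The Hessian of f at 0 has rank 3. Corank 0: nondegenerate Morse point, so A_1.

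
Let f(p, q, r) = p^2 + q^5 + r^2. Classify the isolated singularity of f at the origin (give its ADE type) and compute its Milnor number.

Type A_{4}, Milnor number mu = 4.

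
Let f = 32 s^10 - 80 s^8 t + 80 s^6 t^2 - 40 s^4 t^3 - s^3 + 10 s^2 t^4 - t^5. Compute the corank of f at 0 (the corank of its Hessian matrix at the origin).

2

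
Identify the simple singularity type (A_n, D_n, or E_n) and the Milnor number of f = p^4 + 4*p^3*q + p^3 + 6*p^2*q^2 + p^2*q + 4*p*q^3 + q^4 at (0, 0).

Type D_5, Milnor number mu = 5.

The Hessian of f at 0 is [[0, 0], [0, 0]] with rank 0, so corank 2. A Groebner basis of the Jacobian ideal J(f) in C{p,q} is {p*q^2, -p*q/4 + q^3, p^2 + p*q}; counting standard monomials gives mu = 5. Corank 2; j^3 = p^2*(p + q) has shape L^2 M (L != M), so D-series; mu = 5 gives D_5.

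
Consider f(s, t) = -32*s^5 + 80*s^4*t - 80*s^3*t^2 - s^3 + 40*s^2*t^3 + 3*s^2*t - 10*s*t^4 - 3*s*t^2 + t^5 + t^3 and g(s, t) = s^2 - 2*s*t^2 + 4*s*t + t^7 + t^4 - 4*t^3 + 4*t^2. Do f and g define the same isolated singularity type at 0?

The Hessian of f at 0 is [[0, 0], [0, 0]] with rank 0, so corank 2. A Groebner basis of the Jacobian ideal J(f) in C{s,t} is {t^5, s*t^3 - 7*t^4/8, s^2 - 2*s*t + t^2}; counting standard monomials gives mu = 8. Corank 2; j^3 = -(s - t)^3 is a perfect cube, so E-series; the 5-jet and mu = 8 give E_8. The Hessian of g at 0 is [[2, 4], [4, 8]] with rank 1, so corank 1. A Groebner basis of the Jacobian ideal J(g) in C{s,t} is {s^3 + 6*s^2*t + 12*s^2 + 32*s*t + 16*s + 32*t, -s + t^2 - 2*t}; counting standard monomials gives mu = 6. Corank 1: A-series; mu = 6 gives A_6. f is E_8 but g is A_6, hence not right-equivalent.

No.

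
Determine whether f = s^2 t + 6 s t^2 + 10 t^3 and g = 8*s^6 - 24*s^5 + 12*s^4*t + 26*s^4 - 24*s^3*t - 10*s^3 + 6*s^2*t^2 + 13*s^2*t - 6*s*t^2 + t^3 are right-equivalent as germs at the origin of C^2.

The Hessian of f at 0 is [[0, 0], [0, 0]] with rank 0, so corank 2. A Groebner basis of the Jacobian ideal J(f) in C{s,t} is {t^3, s^2 - 6*t^2, s*t + 3*t^2}; counting standard monomials gives mu = 4. Corank 2; j^3 = t*(s^2 + 6*s*t + 10*t^2) splits into three distinct lines over C (the quadratic factor has nonzero discriminant), so D_4. The Hessian of g at 0 is [[0, 0], [0, 0]] with rank 0, so corank 2. A Groebner basis of the Jacobian ideal J(g) in C{s,t} is {t^3, s^2 - 3*t^2/11, s*t - 6*t^2/11}; counting standard monomials gives mu = 4. Corank 2; j^3 = -(2*s - t)*(5*s^2 - 4*s*t + t^2) splits into three distinct lines over C (the quadratic factor has nonzero discriminant), so D_4. Both have type D_4, hence right-equivalent.

Yes.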